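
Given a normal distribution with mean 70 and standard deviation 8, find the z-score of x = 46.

-3

Step 1: Recall the z-score formula: z = (x - mu) / sigma
Step 2: Substitute values: z = (46 - 70) / 8
Step 3: z = -24 / 8 = -3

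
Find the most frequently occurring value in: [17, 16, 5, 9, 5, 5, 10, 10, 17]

5

Step 1: Count the frequency of each value:
  5: appears 3 time(s)
  9: appears 1 time(s)
  10: appears 2 time(s)
  16: appears 1 time(s)
  17: appears 2 time(s)
Step 2: The value 5 appears most frequently (3 times).
Step 3: Mode = 5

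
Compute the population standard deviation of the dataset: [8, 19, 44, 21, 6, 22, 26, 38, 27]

11.663

Step 1: Compute the mean: 23.4444
Step 2: Sum of squared deviations from the mean: 1224.2222
Step 3: Population variance = 1224.2222 / 9 = 136.0247
Step 4: Standard deviation = sqrt(136.0247) = 11.663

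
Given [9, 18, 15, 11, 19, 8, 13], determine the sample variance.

18.2381

Step 1: Compute the mean: (9 + 18 + 15 + 11 + 19 + 8 + 13) / 7 = 13.2857
Step 2: Compute squared deviations from the mean:
  (9 - 13.2857)^2 = 18.3673
  (18 - 13.2857)^2 = 22.2245
  (15 - 13.2857)^2 = 2.9388
  (11 - 13.2857)^2 = 5.2245
  (19 - 13.2857)^2 = 32.6531
  (8 - 13.2857)^2 = 27.9388
  (13 - 13.2857)^2 = 0.0816
Step 3: Sum of squared deviations = 109.4286
Step 4: Sample variance = 109.4286 / 6 = 18.2381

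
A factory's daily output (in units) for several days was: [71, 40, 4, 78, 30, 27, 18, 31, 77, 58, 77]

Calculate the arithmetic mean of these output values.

46.4545

Step 1: Sum all values: 71 + 40 + 4 + 78 + 30 + 27 + 18 + 31 + 77 + 58 + 77 = 511
Step 2: Count the number of values: n = 11
Step 3: Mean = sum / n = 511 / 11 = 46.4545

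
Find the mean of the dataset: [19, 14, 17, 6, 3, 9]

11.3333

Step 1: Sum all values: 19 + 14 + 17 + 6 + 3 + 9 = 68
Step 2: Count the number of values: n = 6
Step 3: Mean = sum / n = 68 / 6 = 11.3333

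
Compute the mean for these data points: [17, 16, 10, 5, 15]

12.6

Step 1: Sum all values: 17 + 16 + 10 + 5 + 15 = 63
Step 2: Count the number of values: n = 5
Step 3: Mean = sum / n = 63 / 5 = 12.6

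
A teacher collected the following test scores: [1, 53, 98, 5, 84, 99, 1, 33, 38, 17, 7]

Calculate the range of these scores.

98

Step 1: Identify the maximum value: max = 99
Step 2: Identify the minimum value: min = 1
Step 3: Range = max - min = 99 - 1 = 98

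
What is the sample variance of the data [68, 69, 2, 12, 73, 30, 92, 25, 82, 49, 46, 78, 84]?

871.2564

Step 1: Compute the mean: (68 + 69 + 2 + 12 + 73 + 30 + 92 + 25 + 82 + 49 + 46 + 78 + 84) / 13 = 54.6154
Step 2: Compute squared deviations from the mean:
  (68 - 54.6154)^2 = 179.1479
  (69 - 54.6154)^2 = 206.9172
  (2 - 54.6154)^2 = 2768.3787
  (12 - 54.6154)^2 = 1816.071
  (73 - 54.6154)^2 = 337.9941
  (30 - 54.6154)^2 = 605.9172
  (92 - 54.6154)^2 = 1397.6095
  (25 - 54.6154)^2 = 877.071
  (82 - 54.6154)^2 = 749.9172
  (49 - 54.6154)^2 = 31.5325
  (46 - 54.6154)^2 = 74.2249
  (78 - 54.6154)^2 = 546.8402
  (84 - 54.6154)^2 = 863.4556
Step 3: Sum of squared deviations = 10455.0769
Step 4: Sample variance = 10455.0769 / 12 = 871.2564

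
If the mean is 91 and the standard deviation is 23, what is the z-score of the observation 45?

-2

Step 1: Recall the z-score formula: z = (x - mu) / sigma
Step 2: Substitute values: z = (45 - 91) / 23
Step 3: z = -46 / 23 = -2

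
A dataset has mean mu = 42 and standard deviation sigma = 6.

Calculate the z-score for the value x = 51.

1.5

Step 1: Recall the z-score formula: z = (x - mu) / sigma
Step 2: Substitute values: z = (51 - 42) / 6
Step 3: z = 9 / 6 = 1.5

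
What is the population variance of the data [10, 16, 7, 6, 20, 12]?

24.1389

Step 1: Compute the mean: (10 + 16 + 7 + 6 + 20 + 12) / 6 = 11.8333
Step 2: Compute squared deviations from the mean:
  (10 - 11.8333)^2 = 3.3611
  (16 - 11.8333)^2 = 17.3611
  (7 - 11.8333)^2 = 23.3611
  (6 - 11.8333)^2 = 34.0278
  (20 - 11.8333)^2 = 66.6944
  (12 - 11.8333)^2 = 0.0278
Step 3: Sum of squared deviations = 144.8333
Step 4: Population variance = 144.8333 / 6 = 24.1389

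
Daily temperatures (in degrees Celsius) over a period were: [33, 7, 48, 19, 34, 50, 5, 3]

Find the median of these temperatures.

26

Step 1: Sort the data in ascending order: [3, 5, 7, 19, 33, 34, 48, 50]
Step 2: The number of values is n = 8.
Step 3: Since n is even, the median is the average of positions 4 and 5:
  Median = (19 + 33) / 2 = 26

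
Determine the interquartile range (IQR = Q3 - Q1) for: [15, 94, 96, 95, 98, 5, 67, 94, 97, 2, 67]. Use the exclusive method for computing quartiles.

81

Step 1: Sort the data: [2, 5, 15, 67, 67, 94, 94, 95, 96, 97, 98]
Step 2: n = 11
Step 3: Using the exclusive quartile method:
  Q1 = 15
  Q2 (median) = 94
  Q3 = 96
  IQR = Q3 - Q1 = 96 - 15 = 81
Step 4: IQR = 81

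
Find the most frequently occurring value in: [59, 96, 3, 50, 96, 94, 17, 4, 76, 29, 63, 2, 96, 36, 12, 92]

96

Step 1: Count the frequency of each value:
  2: appears 1 time(s)
  3: appears 1 time(s)
  4: appears 1 time(s)
  12: appears 1 time(s)
  17: appears 1 time(s)
  29: appears 1 time(s)
  36: appears 1 time(s)
  50: appears 1 time(s)
  59: appears 1 time(s)
  63: appears 1 time(s)
  76: appears 1 time(s)
  92: appears 1 time(s)
  94: appears 1 time(s)
  96: appears 3 time(s)
Step 2: The value 96 appears most frequently (3 times).
Step 3: Mode = 96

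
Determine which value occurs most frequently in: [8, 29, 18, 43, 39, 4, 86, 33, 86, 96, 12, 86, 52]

86

Step 1: Count the frequency of each value:
  4: appears 1 time(s)
  8: appears 1 time(s)
  12: appears 1 time(s)
  18: appears 1 time(s)
  29: appears 1 time(s)
  33: appears 1 time(s)
  39: appears 1 time(s)
  43: appears 1 time(s)
  52: appears 1 time(s)
  86: appears 3 time(s)
  96: appears 1 time(s)
Step 2: The value 86 appears most frequently (3 times).
Step 3: Mode = 86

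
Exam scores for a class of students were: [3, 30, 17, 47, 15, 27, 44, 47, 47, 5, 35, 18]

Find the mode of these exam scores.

47

Step 1: Count the frequency of each value:
  3: appears 1 time(s)
  5: appears 1 time(s)
  15: appears 1 time(s)
  17: appears 1 time(s)
  18: appears 1 time(s)
  27: appears 1 time(s)
  30: appears 1 time(s)
  35: appears 1 time(s)
  44: appears 1 time(s)
  47: appears 3 time(s)
Step 2: The value 47 appears most frequently (3 times).
Step 3: Mode = 47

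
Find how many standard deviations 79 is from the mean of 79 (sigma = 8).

0

Step 1: Recall the z-score formula: z = (x - mu) / sigma
Step 2: Substitute values: z = (79 - 79) / 8
Step 3: z = 0 / 8 = 0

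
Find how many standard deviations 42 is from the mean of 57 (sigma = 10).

-1.5

Step 1: Recall the z-score formula: z = (x - mu) / sigma
Step 2: Substitute values: z = (42 - 57) / 10
Step 3: z = -15 / 10 = -1.5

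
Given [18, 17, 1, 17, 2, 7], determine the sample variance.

63.0667

Step 1: Compute the mean: (18 + 17 + 1 + 17 + 2 + 7) / 6 = 10.3333
Step 2: Compute squared deviations from the mean:
  (18 - 10.3333)^2 = 58.7778
  (17 - 10.3333)^2 = 44.4444
  (1 - 10.3333)^2 = 87.1111
  (17 - 10.3333)^2 = 44.4444
  (2 - 10.3333)^2 = 69.4444
  (7 - 10.3333)^2 = 11.1111
Step 3: Sum of squared deviations = 315.3333
Step 4: Sample variance = 315.3333 / 5 = 63.0667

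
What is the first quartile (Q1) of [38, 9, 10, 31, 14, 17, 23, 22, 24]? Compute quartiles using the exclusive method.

12

Step 1: Sort the data: [9, 10, 14, 17, 22, 23, 24, 31, 38]
Step 2: n = 9
Step 3: Using the exclusive quartile method:
  Q1 = 12
  Q2 (median) = 22
  Q3 = 27.5
  IQR = Q3 - Q1 = 27.5 - 12 = 15.5
Step 4: Q1 = 12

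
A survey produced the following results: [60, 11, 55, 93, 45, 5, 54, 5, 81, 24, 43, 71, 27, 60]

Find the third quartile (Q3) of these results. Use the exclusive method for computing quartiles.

62.75

Step 1: Sort the data: [5, 5, 11, 24, 27, 43, 45, 54, 55, 60, 60, 71, 81, 93]
Step 2: n = 14
Step 3: Using the exclusive quartile method:
  Q1 = 20.75
  Q2 (median) = 49.5
  Q3 = 62.75
  IQR = Q3 - Q1 = 62.75 - 20.75 = 42
Step 4: Q3 = 62.75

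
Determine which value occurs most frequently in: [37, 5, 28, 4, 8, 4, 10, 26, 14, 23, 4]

4

Step 1: Count the frequency of each value:
  4: appears 3 time(s)
  5: appears 1 time(s)
  8: appears 1 time(s)
  10: appears 1 time(s)
  14: appears 1 time(s)
  23: appears 1 time(s)
  26: appears 1 time(s)
  28: appears 1 time(s)
  37: appears 1 time(s)
Step 2: The value 4 appears most frequently (3 times).
Step 3: Mode = 4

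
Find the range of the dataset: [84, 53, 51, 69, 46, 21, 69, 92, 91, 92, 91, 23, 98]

77

Step 1: Identify the maximum value: max = 98
Step 2: Identify the minimum value: min = 21
Step 3: Range = max - min = 98 - 21 = 77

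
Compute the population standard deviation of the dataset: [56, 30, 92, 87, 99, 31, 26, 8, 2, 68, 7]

34.3405

Step 1: Compute the mean: 46
Step 2: Sum of squared deviations from the mean: 12972
Step 3: Population variance = 12972 / 11 = 1179.2727
Step 4: Standard deviation = sqrt(1179.2727) = 34.3405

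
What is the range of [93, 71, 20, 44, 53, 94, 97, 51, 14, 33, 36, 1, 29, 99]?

98

Step 1: Identify the maximum value: max = 99
Step 2: Identify the minimum value: min = 1
Step 3: Range = max - min = 99 - 1 = 98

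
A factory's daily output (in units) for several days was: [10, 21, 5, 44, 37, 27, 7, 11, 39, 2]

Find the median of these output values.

16

Step 1: Sort the data in ascending order: [2, 5, 7, 10, 11, 21, 27, 37, 39, 44]
Step 2: The number of values is n = 10.
Step 3: Since n is even, the median is the average of positions 5 and 6:
  Median = (11 + 21) / 2 = 16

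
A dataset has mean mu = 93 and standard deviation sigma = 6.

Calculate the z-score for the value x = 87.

-1

Step 1: Recall the z-score formula: z = (x - mu) / sigma
Step 2: Substitute values: z = (87 - 93) / 6
Step 3: z = -6 / 6 = -1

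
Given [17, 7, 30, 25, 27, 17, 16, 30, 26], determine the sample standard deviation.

7.8102

Step 1: Compute the mean: 21.6667
Step 2: Sum of squared deviations from the mean: 488
Step 3: Sample variance = 488 / 8 = 61
Step 4: Standard deviation = sqrt(61) = 7.8102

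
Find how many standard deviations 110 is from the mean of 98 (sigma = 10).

1.2

Step 1: Recall the z-score formula: z = (x - mu) / sigma
Step 2: Substitute values: z = (110 - 98) / 10
Step 3: z = 12 / 10 = 1.2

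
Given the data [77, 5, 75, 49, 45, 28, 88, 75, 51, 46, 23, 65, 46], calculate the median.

49

Step 1: Sort the data in ascending order: [5, 23, 28, 45, 46, 46, 49, 51, 65, 75, 75, 77, 88]
Step 2: The number of values is n = 13.
Step 3: Since n is odd, the median is the middle value at position 7: 49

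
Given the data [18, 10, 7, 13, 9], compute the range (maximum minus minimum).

11

Step 1: Identify the maximum value: max = 18
Step 2: Identify the minimum value: min = 7
Step 3: Range = max - min = 18 - 7 = 11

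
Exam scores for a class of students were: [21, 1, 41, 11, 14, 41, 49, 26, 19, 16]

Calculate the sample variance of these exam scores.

233.6556

Step 1: Compute the mean: (21 + 1 + 41 + 11 + 14 + 41 + 49 + 26 + 19 + 16) / 10 = 23.9
Step 2: Compute squared deviations from the mean:
  (21 - 23.9)^2 = 8.41
  (1 - 23.9)^2 = 524.41
  (41 - 23.9)^2 = 292.41
  (11 - 23.9)^2 = 166.41
  (14 - 23.9)^2 = 98.01
  (41 - 23.9)^2 = 292.41
  (49 - 23.9)^2 = 630.01
  (26 - 23.9)^2 = 4.41
  (19 - 23.9)^2 = 24.01
  (16 - 23.9)^2 = 62.41
Step 3: Sum of squared deviations = 2102.9
Step 4: Sample variance = 2102.9 / 9 = 233.6556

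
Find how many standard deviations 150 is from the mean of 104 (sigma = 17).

2.7059

Step 1: Recall the z-score formula: z = (x - mu) / sigma
Step 2: Substitute values: z = (150 - 104) / 17
Step 3: z = 46 / 17 = 2.7059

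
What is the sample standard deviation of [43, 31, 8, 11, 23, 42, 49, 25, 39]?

14.4693

Step 1: Compute the mean: 30.1111
Step 2: Sum of squared deviations from the mean: 1674.8889
Step 3: Sample variance = 1674.8889 / 8 = 209.3611
Step 4: Standard deviation = sqrt(209.3611) = 14.4693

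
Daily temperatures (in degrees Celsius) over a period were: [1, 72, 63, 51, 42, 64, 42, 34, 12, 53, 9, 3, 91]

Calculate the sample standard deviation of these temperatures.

28.3971

Step 1: Compute the mean: 41.3077
Step 2: Sum of squared deviations from the mean: 9676.7692
Step 3: Sample variance = 9676.7692 / 12 = 806.3974
Step 4: Standard deviation = sqrt(806.3974) = 28.3971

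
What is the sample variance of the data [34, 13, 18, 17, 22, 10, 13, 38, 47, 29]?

152.9889

Step 1: Compute the mean: (34 + 13 + 18 + 17 + 22 + 10 + 13 + 38 + 47 + 29) / 10 = 24.1
Step 2: Compute squared deviations from the mean:
  (34 - 24.1)^2 = 98.01
  (13 - 24.1)^2 = 123.21
  (18 - 24.1)^2 = 37.21
  (17 - 24.1)^2 = 50.41
  (22 - 24.1)^2 = 4.41
  (10 - 24.1)^2 = 198.81
  (13 - 24.1)^2 = 123.21
  (38 - 24.1)^2 = 193.21
  (47 - 24.1)^2 = 524.41
  (29 - 24.1)^2 = 24.01
Step 3: Sum of squared deviations = 1376.9
Step 4: Sample variance = 1376.9 / 9 = 152.9889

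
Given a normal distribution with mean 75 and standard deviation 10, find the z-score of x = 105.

3

Step 1: Recall the z-score formula: z = (x - mu) / sigma
Step 2: Substitute values: z = (105 - 75) / 10
Step 3: z = 30 / 10 = 3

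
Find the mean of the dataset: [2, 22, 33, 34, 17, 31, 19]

22.5714

Step 1: Sum all values: 2 + 22 + 33 + 34 + 17 + 31 + 19 = 158
Step 2: Count the number of values: n = 7
Step 3: Mean = sum / n = 158 / 7 = 22.5714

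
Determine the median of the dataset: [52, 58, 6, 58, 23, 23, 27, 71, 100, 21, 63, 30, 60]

52

Step 1: Sort the data in ascending order: [6, 21, 23, 23, 27, 30, 52, 58, 58, 60, 63, 71, 100]
Step 2: The number of values is n = 13.
Step 3: Since n is odd, the median is the middle value at position 7: 52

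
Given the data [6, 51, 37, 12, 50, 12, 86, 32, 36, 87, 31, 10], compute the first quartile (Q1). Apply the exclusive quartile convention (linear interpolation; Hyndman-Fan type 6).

12

Step 1: Sort the data: [6, 10, 12, 12, 31, 32, 36, 37, 50, 51, 86, 87]
Step 2: n = 12
Step 3: Using the exclusive quartile method:
  Q1 = 12
  Q2 (median) = 34
  Q3 = 50.75
  IQR = Q3 - Q1 = 50.75 - 12 = 38.75
Step 4: Q1 = 12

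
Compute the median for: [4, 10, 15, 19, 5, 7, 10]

10

Step 1: Sort the data in ascending order: [4, 5, 7, 10, 10, 15, 19]
Step 2: The number of values is n = 7.
Step 3: Since n is odd, the median is the middle value at position 4: 10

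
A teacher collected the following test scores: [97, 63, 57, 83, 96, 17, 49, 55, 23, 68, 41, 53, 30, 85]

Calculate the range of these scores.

80

Step 1: Identify the maximum value: max = 97
Step 2: Identify the minimum value: min = 17
Step 3: Range = max - min = 97 - 17 = 80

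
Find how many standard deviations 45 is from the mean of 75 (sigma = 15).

-2

Step 1: Recall the z-score formula: z = (x - mu) / sigma
Step 2: Substitute values: z = (45 - 75) / 15
Step 3: z = -30 / 15 = -2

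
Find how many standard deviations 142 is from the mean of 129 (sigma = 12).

1.0833

Step 1: Recall the z-score formula: z = (x - mu) / sigma
Step 2: Substitute values: z = (142 - 129) / 12
Step 3: z = 13 / 12 = 1.0833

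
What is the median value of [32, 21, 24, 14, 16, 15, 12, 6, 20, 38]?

18

Step 1: Sort the data in ascending order: [6, 12, 14, 15, 16, 20, 21, 24, 32, 38]
Step 2: The number of values is n = 10.
Step 3: Since n is even, the median is the average of positions 5 and 6:
  Median = (16 + 20) / 2 = 18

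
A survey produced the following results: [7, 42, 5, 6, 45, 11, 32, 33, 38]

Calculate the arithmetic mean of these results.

24.3333

Step 1: Sum all values: 7 + 42 + 5 + 6 + 45 + 11 + 32 + 33 + 38 = 219
Step 2: Count the number of values: n = 9
Step 3: Mean = sum / n = 219 / 9 = 24.3333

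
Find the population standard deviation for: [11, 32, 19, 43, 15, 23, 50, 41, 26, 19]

12.4214

Step 1: Compute the mean: 27.9
Step 2: Sum of squared deviations from the mean: 1542.9
Step 3: Population variance = 1542.9 / 10 = 154.29
Step 4: Standard deviation = sqrt(154.29) = 12.4214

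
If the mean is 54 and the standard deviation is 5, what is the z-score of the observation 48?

-1.2

Step 1: Recall the z-score formula: z = (x - mu) / sigma
Step 2: Substitute values: z = (48 - 54) / 5
Step 3: z = -6 / 5 = -1.2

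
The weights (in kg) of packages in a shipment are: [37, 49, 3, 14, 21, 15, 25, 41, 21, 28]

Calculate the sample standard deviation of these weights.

13.8259

Step 1: Compute the mean: 25.4
Step 2: Sum of squared deviations from the mean: 1720.4
Step 3: Sample variance = 1720.4 / 9 = 191.1556
Step 4: Standard deviation = sqrt(191.1556) = 13.8259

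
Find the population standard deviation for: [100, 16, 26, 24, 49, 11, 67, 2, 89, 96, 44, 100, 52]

34.1355

Step 1: Compute the mean: 52
Step 2: Sum of squared deviations from the mean: 15148
Step 3: Population variance = 15148 / 13 = 1165.2308
Step 4: Standard deviation = sqrt(1165.2308) = 34.1355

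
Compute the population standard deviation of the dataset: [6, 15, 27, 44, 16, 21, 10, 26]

11.1573

Step 1: Compute the mean: 20.625
Step 2: Sum of squared deviations from the mean: 995.875
Step 3: Population variance = 995.875 / 8 = 124.4844
Step 4: Standard deviation = sqrt(124.4844) = 11.1573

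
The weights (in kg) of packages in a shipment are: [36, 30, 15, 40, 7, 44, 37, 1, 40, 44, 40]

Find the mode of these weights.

40

Step 1: Count the frequency of each value:
  1: appears 1 time(s)
  7: appears 1 time(s)
  15: appears 1 time(s)
  30: appears 1 time(s)
  36: appears 1 time(s)
  37: appears 1 time(s)
  40: appears 3 time(s)
  44: appears 2 time(s)
Step 2: The value 40 appears most frequently (3 times).
Step 3: Mode = 40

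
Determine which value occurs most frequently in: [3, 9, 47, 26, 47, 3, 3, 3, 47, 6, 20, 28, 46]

3

Step 1: Count the frequency of each value:
  3: appears 4 time(s)
  6: appears 1 time(s)
  9: appears 1 time(s)
  20: appears 1 time(s)
  26: appears 1 time(s)
  28: appears 1 time(s)
  46: appears 1 time(s)
  47: appears 3 time(s)
Step 2: The value 3 appears most frequently (4 times).
Step 3: Mode = 3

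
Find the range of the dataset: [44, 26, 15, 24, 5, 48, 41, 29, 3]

45

Step 1: Identify the maximum value: max = 48
Step 2: Identify the minimum value: min = 3
Step 3: Range = max - min = 48 - 3 = 45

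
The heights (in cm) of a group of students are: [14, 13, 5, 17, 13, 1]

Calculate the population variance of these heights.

31.25

Step 1: Compute the mean: (14 + 13 + 5 + 17 + 13 + 1) / 6 = 10.5
Step 2: Compute squared deviations from the mean:
  (14 - 10.5)^2 = 12.25
  (13 - 10.5)^2 = 6.25
  (5 - 10.5)^2 = 30.25
  (17 - 10.5)^2 = 42.25
  (13 - 10.5)^2 = 6.25
  (1 - 10.5)^2 = 90.25
Step 3: Sum of squared deviations = 187.5
Step 4: Population variance = 187.5 / 6 = 31.25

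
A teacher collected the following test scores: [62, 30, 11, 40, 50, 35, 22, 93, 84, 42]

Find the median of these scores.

41

Step 1: Sort the data in ascending order: [11, 22, 30, 35, 40, 42, 50, 62, 84, 93]
Step 2: The number of values is n = 10.
Step 3: Since n is even, the median is the average of positions 5 and 6:
  Median = (40 + 42) / 2 = 41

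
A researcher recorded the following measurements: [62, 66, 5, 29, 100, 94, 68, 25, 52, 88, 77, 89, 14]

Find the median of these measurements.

66

Step 1: Sort the data in ascending order: [5, 14, 25, 29, 52, 62, 66, 68, 77, 88, 89, 94, 100]
Step 2: The number of values is n = 13.
Step 3: Since n is odd, the median is the middle value at position 7: 66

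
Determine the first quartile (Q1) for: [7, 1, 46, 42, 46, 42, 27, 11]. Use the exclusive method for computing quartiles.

8

Step 1: Sort the data: [1, 7, 11, 27, 42, 42, 46, 46]
Step 2: n = 8
Step 3: Using the exclusive quartile method:
  Q1 = 8
  Q2 (median) = 34.5
  Q3 = 45
  IQR = Q3 - Q1 = 45 - 8 = 37
Step 4: Q1 = 8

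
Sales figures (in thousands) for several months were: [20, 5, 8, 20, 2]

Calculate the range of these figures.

18

Step 1: Identify the maximum value: max = 20
Step 2: Identify the minimum value: min = 2
Step 3: Range = max - min = 20 - 2 = 18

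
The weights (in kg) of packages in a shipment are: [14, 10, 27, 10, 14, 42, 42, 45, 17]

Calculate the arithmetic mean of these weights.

24.5556

Step 1: Sum all values: 14 + 10 + 27 + 10 + 14 + 42 + 42 + 45 + 17 = 221
Step 2: Count the number of values: n = 9
Step 3: Mean = sum / n = 221 / 9 = 24.5556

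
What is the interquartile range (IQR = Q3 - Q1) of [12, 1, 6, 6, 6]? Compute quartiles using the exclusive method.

5.5

Step 1: Sort the data: [1, 6, 6, 6, 12]
Step 2: n = 5
Step 3: Using the exclusive quartile method:
  Q1 = 3.5
  Q2 (median) = 6
  Q3 = 9
  IQR = Q3 - Q1 = 9 - 3.5 = 5.5
Step 4: IQR = 5.5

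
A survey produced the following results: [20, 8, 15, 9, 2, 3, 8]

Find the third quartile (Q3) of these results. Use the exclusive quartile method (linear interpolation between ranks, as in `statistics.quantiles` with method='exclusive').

15

Step 1: Sort the data: [2, 3, 8, 8, 9, 15, 20]
Step 2: n = 7
Step 3: Using the exclusive quartile method:
  Q1 = 3
  Q2 (median) = 8
  Q3 = 15
  IQR = Q3 - Q1 = 15 - 3 = 12
Step 4: Q3 = 15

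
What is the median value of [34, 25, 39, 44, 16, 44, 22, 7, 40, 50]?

36.5

Step 1: Sort the data in ascending order: [7, 16, 22, 25, 34, 39, 40, 44, 44, 50]
Step 2: The number of values is n = 10.
Step 3: Since n is even, the median is the average of positions 5 and 6:
  Median = (34 + 39) / 2 = 36.5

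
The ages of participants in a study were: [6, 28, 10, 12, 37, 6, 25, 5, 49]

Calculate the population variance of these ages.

222.1728

Step 1: Compute the mean: (6 + 28 + 10 + 12 + 37 + 6 + 25 + 5 + 49) / 9 = 19.7778
Step 2: Compute squared deviations from the mean:
  (6 - 19.7778)^2 = 189.8272
  (28 - 19.7778)^2 = 67.6049
  (10 - 19.7778)^2 = 95.6049
  (12 - 19.7778)^2 = 60.4938
  (37 - 19.7778)^2 = 296.6049
  (6 - 19.7778)^2 = 189.8272
  (25 - 19.7778)^2 = 27.2716
  (5 - 19.7778)^2 = 218.3827
  (49 - 19.7778)^2 = 853.9383
Step 3: Sum of squared deviations = 1999.5556
Step 4: Population variance = 1999.5556 / 9 = 222.1728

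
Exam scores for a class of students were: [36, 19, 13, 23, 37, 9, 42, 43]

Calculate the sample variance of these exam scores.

179.6429

Step 1: Compute the mean: (36 + 19 + 13 + 23 + 37 + 9 + 42 + 43) / 8 = 27.75
Step 2: Compute squared deviations from the mean:
  (36 - 27.75)^2 = 68.0625
  (19 - 27.75)^2 = 76.5625
  (13 - 27.75)^2 = 217.5625
  (23 - 27.75)^2 = 22.5625
  (37 - 27.75)^2 = 85.5625
  (9 - 27.75)^2 = 351.5625
  (42 - 27.75)^2 = 203.0625
  (43 - 27.75)^2 = 232.5625
Step 3: Sum of squared deviations = 1257.5
Step 4: Sample variance = 1257.5 / 7 = 179.6429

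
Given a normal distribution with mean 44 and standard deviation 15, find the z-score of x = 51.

0.4667

Step 1: Recall the z-score formula: z = (x - mu) / sigma
Step 2: Substitute values: z = (51 - 44) / 15
Step 3: z = 7 / 15 = 0.4667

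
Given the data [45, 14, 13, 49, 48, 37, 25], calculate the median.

37

Step 1: Sort the data in ascending order: [13, 14, 25, 37, 45, 48, 49]
Step 2: The number of values is n = 7.
Step 3: Since n is odd, the median is the middle value at position 4: 37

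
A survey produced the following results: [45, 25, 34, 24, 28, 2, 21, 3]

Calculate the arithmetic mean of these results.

22.75

Step 1: Sum all values: 45 + 25 + 34 + 24 + 28 + 2 + 21 + 3 = 182
Step 2: Count the number of values: n = 8
Step 3: Mean = sum / n = 182 / 8 = 22.75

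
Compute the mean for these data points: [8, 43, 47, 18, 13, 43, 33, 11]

27

Step 1: Sum all values: 8 + 43 + 47 + 18 + 13 + 43 + 33 + 11 = 216
Step 2: Count the number of values: n = 8
Step 3: Mean = sum / n = 216 / 8 = 27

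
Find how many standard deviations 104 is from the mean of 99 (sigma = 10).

0.5

Step 1: Recall the z-score formula: z = (x - mu) / sigma
Step 2: Substitute values: z = (104 - 99) / 10
Step 3: z = 5 / 10 = 0.5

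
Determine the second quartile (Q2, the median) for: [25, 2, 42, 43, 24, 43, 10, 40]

32.5

Step 1: Sort the data: [2, 10, 24, 25, 40, 42, 43, 43]
Step 2: n = 8
Step 3: Q2 is the median. Since n is even, it is the average of the values at positions 4 and 5:
  Q2 = (25 + 40) / 2 = 32.5
Step 4: Q2 = 32.5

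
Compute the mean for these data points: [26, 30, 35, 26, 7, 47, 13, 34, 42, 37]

29.7

Step 1: Sum all values: 26 + 30 + 35 + 26 + 7 + 47 + 13 + 34 + 42 + 37 = 297
Step 2: Count the number of values: n = 10
Step 3: Mean = sum / n = 297 / 10 = 29.7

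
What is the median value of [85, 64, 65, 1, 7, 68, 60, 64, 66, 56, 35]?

64

Step 1: Sort the data in ascending order: [1, 7, 35, 56, 60, 64, 64, 65, 66, 68, 85]
Step 2: The number of values is n = 11.
Step 3: Since n is odd, the median is the middle value at position 6: 64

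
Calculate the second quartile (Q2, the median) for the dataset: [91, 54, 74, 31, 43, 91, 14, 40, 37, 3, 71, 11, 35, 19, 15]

37

Step 1: Sort the data: [3, 11, 14, 15, 19, 31, 35, 37, 40, 43, 54, 71, 74, 91, 91]
Step 2: n = 15
Step 3: Q2 is the median. Since n is odd, it is the middle value at position 8: 37
Step 4: Q2 = 37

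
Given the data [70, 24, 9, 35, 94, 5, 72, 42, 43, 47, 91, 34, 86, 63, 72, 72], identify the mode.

72

Step 1: Count the frequency of each value:
  5: appears 1 time(s)
  9: appears 1 time(s)
  24: appears 1 time(s)
  34: appears 1 time(s)
  35: appears 1 time(s)
  42: appears 1 time(s)
  43: appears 1 time(s)
  47: appears 1 time(s)
  63: appears 1 time(s)
  70: appears 1 time(s)
  72: appears 3 time(s)
  86: appears 1 time(s)
  91: appears 1 time(s)
  94: appears 1 time(s)
Step 2: The value 72 appears most frequently (3 times).
Step 3: Mode = 72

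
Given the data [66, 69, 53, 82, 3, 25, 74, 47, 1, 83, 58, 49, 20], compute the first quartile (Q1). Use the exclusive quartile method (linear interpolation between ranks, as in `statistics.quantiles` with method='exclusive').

22.5

Step 1: Sort the data: [1, 3, 20, 25, 47, 49, 53, 58, 66, 69, 74, 82, 83]
Step 2: n = 13
Step 3: Using the exclusive quartile method:
  Q1 = 22.5
  Q2 (median) = 53
  Q3 = 71.5
  IQR = Q3 - Q1 = 71.5 - 22.5 = 49
Step 4: Q1 = 22.5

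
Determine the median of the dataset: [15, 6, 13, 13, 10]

13

Step 1: Sort the data in ascending order: [6, 10, 13, 13, 15]
Step 2: The number of values is n = 5.
Step 3: Since n is odd, the median is the middle value at position 3: 13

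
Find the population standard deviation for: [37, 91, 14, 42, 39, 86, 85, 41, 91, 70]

26.6316

Step 1: Compute the mean: 59.6
Step 2: Sum of squared deviations from the mean: 7092.4
Step 3: Population variance = 7092.4 / 10 = 709.24
Step 4: Standard deviation = sqrt(709.24) = 26.6316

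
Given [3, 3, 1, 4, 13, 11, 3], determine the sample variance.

21.2857

Step 1: Compute the mean: (3 + 3 + 1 + 4 + 13 + 11 + 3) / 7 = 5.4286
Step 2: Compute squared deviations from the mean:
  (3 - 5.4286)^2 = 5.898
  (3 - 5.4286)^2 = 5.898
  (1 - 5.4286)^2 = 19.6122
  (4 - 5.4286)^2 = 2.0408
  (13 - 5.4286)^2 = 57.3265
  (11 - 5.4286)^2 = 31.0408
  (3 - 5.4286)^2 = 5.898
Step 3: Sum of squared deviations = 127.7143
Step 4: Sample variance = 127.7143 / 6 = 21.2857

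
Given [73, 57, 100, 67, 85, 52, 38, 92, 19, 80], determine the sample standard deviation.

25.184

Step 1: Compute the mean: 66.3
Step 2: Sum of squared deviations from the mean: 5708.1
Step 3: Sample variance = 5708.1 / 9 = 634.2333
Step 4: Standard deviation = sqrt(634.2333) = 25.184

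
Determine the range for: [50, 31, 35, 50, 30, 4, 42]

46

Step 1: Identify the maximum value: max = 50
Step 2: Identify the minimum value: min = 4
Step 3: Range = max - min = 50 - 4 = 46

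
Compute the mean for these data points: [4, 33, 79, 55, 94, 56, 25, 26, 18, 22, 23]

39.5455

Step 1: Sum all values: 4 + 33 + 79 + 55 + 94 + 56 + 25 + 26 + 18 + 22 + 23 = 435
Step 2: Count the number of values: n = 11
Step 3: Mean = sum / n = 435 / 11 = 39.5455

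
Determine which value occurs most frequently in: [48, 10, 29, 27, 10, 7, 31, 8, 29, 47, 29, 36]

29

Step 1: Count the frequency of each value:
  7: appears 1 time(s)
  8: appears 1 time(s)
  10: appears 2 time(s)
  27: appears 1 time(s)
  29: appears 3 time(s)
  31: appears 1 time(s)
  36: appears 1 time(s)
  47: appears 1 time(s)
  48: appears 1 time(s)
Step 2: The value 29 appears most frequently (3 times).
Step 3: Mode = 29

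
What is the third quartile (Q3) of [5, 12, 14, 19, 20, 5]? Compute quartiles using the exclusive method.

19.25

Step 1: Sort the data: [5, 5, 12, 14, 19, 20]
Step 2: n = 6
Step 3: Using the exclusive quartile method:
  Q1 = 5
  Q2 (median) = 13
  Q3 = 19.25
  IQR = Q3 - Q1 = 19.25 - 5 = 14.25
Step 4: Q3 = 19.25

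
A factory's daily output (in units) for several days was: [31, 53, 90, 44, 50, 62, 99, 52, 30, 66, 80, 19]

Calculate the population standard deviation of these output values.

23.4355

Step 1: Compute the mean: 56.3333
Step 2: Sum of squared deviations from the mean: 6590.6667
Step 3: Population variance = 6590.6667 / 12 = 549.2222
Step 4: Standard deviation = sqrt(549.2222) = 23.4355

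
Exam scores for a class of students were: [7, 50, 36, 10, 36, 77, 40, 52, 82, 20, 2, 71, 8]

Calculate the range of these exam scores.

80

Step 1: Identify the maximum value: max = 82
Step 2: Identify the minimum value: min = 2
Step 3: Range = max - min = 82 - 2 = 80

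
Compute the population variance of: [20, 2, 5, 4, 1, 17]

55.8056

Step 1: Compute the mean: (20 + 2 + 5 + 4 + 1 + 17) / 6 = 8.1667
Step 2: Compute squared deviations from the mean:
  (20 - 8.1667)^2 = 140.0278
  (2 - 8.1667)^2 = 38.0278
  (5 - 8.1667)^2 = 10.0278
  (4 - 8.1667)^2 = 17.3611
  (1 - 8.1667)^2 = 51.3611
  (17 - 8.1667)^2 = 78.0278
Step 3: Sum of squared deviations = 334.8333
Step 4: Population variance = 334.8333 / 6 = 55.8056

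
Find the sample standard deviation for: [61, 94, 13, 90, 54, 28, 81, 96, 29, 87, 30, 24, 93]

31.6728

Step 1: Compute the mean: 60
Step 2: Sum of squared deviations from the mean: 12038
Step 3: Sample variance = 12038 / 12 = 1003.1667
Step 4: Standard deviation = sqrt(1003.1667) = 31.6728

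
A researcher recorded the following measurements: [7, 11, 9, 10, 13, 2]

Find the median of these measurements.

9.5

Step 1: Sort the data in ascending order: [2, 7, 9, 10, 11, 13]
Step 2: The number of values is n = 6.
Step 3: Since n is even, the median is the average of positions 3 and 4:
  Median = (9 + 10) / 2 = 9.5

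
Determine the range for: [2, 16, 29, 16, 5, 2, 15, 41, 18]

39

Step 1: Identify the maximum value: max = 41
Step 2: Identify the minimum value: min = 2
Step 3: Range = max - min = 41 - 2 = 39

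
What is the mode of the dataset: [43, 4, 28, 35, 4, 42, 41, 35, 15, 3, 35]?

35

Step 1: Count the frequency of each value:
  3: appears 1 time(s)
  4: appears 2 time(s)
  15: appears 1 time(s)
  28: appears 1 time(s)
  35: appears 3 time(s)
  41: appears 1 time(s)
  42: appears 1 time(s)
  43: appears 1 time(s)
Step 2: The value 35 appears most frequently (3 times).
Step 3: Mode = 35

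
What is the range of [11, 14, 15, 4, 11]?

11

Step 1: Identify the maximum value: max = 15
Step 2: Identify the minimum value: min = 4
Step 3: Range = max - min = 15 - 4 = 11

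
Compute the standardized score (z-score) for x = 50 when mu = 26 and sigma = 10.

2.4

Step 1: Recall the z-score formula: z = (x - mu) / sigma
Step 2: Substitute values: z = (50 - 26) / 10
Step 3: z = 24 / 10 = 2.4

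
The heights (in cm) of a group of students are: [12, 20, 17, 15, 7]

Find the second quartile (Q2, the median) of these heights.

15

Step 1: Sort the data: [7, 12, 15, 17, 20]
Step 2: n = 5
Step 3: Q2 is the median. Since n is odd, it is the middle value at position 3: 15
Step 4: Q2 = 15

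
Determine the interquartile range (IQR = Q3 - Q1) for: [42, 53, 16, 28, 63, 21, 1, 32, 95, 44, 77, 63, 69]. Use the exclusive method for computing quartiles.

41.5

Step 1: Sort the data: [1, 16, 21, 28, 32, 42, 44, 53, 63, 63, 69, 77, 95]
Step 2: n = 13
Step 3: Using the exclusive quartile method:
  Q1 = 24.5
  Q2 (median) = 44
  Q3 = 66
  IQR = Q3 - Q1 = 66 - 24.5 = 41.5
Step 4: IQR = 41.5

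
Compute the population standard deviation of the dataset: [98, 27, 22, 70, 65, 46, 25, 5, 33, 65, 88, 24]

28.0723

Step 1: Compute the mean: 47.3333
Step 2: Sum of squared deviations from the mean: 9456.6667
Step 3: Population variance = 9456.6667 / 12 = 788.0556
Step 4: Standard deviation = sqrt(788.0556) = 28.0723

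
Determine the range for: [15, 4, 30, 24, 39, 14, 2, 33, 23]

37

Step 1: Identify the maximum value: max = 39
Step 2: Identify the minimum value: min = 2
Step 3: Range = max - min = 39 - 2 = 37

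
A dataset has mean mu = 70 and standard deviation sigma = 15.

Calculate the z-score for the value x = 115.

3

Step 1: Recall the z-score formula: z = (x - mu) / sigma
Step 2: Substitute values: z = (115 - 70) / 15
Step 3: z = 45 / 15 = 3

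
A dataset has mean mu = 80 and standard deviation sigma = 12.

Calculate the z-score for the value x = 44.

-3

Step 1: Recall the z-score formula: z = (x - mu) / sigma
Step 2: Substitute values: z = (44 - 80) / 12
Step 3: z = -36 / 12 = -3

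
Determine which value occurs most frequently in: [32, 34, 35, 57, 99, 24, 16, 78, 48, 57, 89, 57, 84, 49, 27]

57

Step 1: Count the frequency of each value:
  16: appears 1 time(s)
  24: appears 1 time(s)
  27: appears 1 time(s)
  32: appears 1 time(s)
  34: appears 1 time(s)
  35: appears 1 time(s)
  48: appears 1 time(s)
  49: appears 1 time(s)
  57: appears 3 time(s)
  78: appears 1 time(s)
  84: appears 1 time(s)
  89: appears 1 time(s)
  99: appears 1 time(s)
Step 2: The value 57 appears most frequently (3 times).
Step 3: Mode = 57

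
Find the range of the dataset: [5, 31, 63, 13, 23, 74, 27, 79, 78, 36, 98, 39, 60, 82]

93

Step 1: Identify the maximum value: max = 98
Step 2: Identify the minimum value: min = 5
Step 3: Range = max - min = 98 - 5 = 93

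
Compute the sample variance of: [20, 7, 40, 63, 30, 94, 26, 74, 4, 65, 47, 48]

754.5152

Step 1: Compute the mean: (20 + 7 + 40 + 63 + 30 + 94 + 26 + 74 + 4 + 65 + 47 + 48) / 12 = 43.1667
Step 2: Compute squared deviations from the mean:
  (20 - 43.1667)^2 = 536.6944
  (7 - 43.1667)^2 = 1308.0278
  (40 - 43.1667)^2 = 10.0278
  (63 - 43.1667)^2 = 393.3611
  (30 - 43.1667)^2 = 173.3611
  (94 - 43.1667)^2 = 2584.0278
  (26 - 43.1667)^2 = 294.6944
  (74 - 43.1667)^2 = 950.6944
  (4 - 43.1667)^2 = 1534.0278
  (65 - 43.1667)^2 = 476.6944
  (47 - 43.1667)^2 = 14.6944
  (48 - 43.1667)^2 = 23.3611
Step 3: Sum of squared deviations = 8299.6667
Step 4: Sample variance = 8299.6667 / 11 = 754.5152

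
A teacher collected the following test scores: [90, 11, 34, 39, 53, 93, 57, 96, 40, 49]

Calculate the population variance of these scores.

723.76

Step 1: Compute the mean: (90 + 11 + 34 + 39 + 53 + 93 + 57 + 96 + 40 + 49) / 10 = 56.2
Step 2: Compute squared deviations from the mean:
  (90 - 56.2)^2 = 1142.44
  (11 - 56.2)^2 = 2043.04
  (34 - 56.2)^2 = 492.84
  (39 - 56.2)^2 = 295.84
  (53 - 56.2)^2 = 10.24
  (93 - 56.2)^2 = 1354.24
  (57 - 56.2)^2 = 0.64
  (96 - 56.2)^2 = 1584.04
  (40 - 56.2)^2 = 262.44
  (49 - 56.2)^2 = 51.84
Step 3: Sum of squared deviations = 7237.6
Step 4: Population variance = 7237.6 / 10 = 723.76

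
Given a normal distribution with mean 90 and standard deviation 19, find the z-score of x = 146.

2.9474

Step 1: Recall the z-score formula: z = (x - mu) / sigma
Step 2: Substitute values: z = (146 - 90) / 19
Step 3: z = 56 / 19 = 2.9474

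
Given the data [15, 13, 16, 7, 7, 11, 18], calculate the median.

13

Step 1: Sort the data in ascending order: [7, 7, 11, 13, 15, 16, 18]
Step 2: The number of values is n = 7.
Step 3: Since n is odd, the median is the middle value at position 4: 13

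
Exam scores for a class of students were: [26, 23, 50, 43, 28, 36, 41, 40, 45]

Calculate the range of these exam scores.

27

Step 1: Identify the maximum value: max = 50
Step 2: Identify the minimum value: min = 23
Step 3: Range = max - min = 50 - 23 = 27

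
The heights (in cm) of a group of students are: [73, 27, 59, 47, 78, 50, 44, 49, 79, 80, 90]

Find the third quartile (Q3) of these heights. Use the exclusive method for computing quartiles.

79

Step 1: Sort the data: [27, 44, 47, 49, 50, 59, 73, 78, 79, 80, 90]
Step 2: n = 11
Step 3: Using the exclusive quartile method:
  Q1 = 47
  Q2 (median) = 59
  Q3 = 79
  IQR = Q3 - Q1 = 79 - 47 = 32
Step 4: Q3 = 79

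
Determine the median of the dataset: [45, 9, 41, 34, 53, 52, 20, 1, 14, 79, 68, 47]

43

Step 1: Sort the data in ascending order: [1, 9, 14, 20, 34, 41, 45, 47, 52, 53, 68, 79]
Step 2: The number of values is n = 12.
Step 3: Since n is even, the median is the average of positions 6 and 7:
  Median = (41 + 45) / 2 = 43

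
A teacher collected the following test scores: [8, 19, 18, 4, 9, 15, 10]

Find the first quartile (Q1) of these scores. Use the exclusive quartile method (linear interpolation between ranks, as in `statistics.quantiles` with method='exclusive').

8

Step 1: Sort the data: [4, 8, 9, 10, 15, 18, 19]
Step 2: n = 7
Step 3: Using the exclusive quartile method:
  Q1 = 8
  Q2 (median) = 10
  Q3 = 18
  IQR = Q3 - Q1 = 18 - 8 = 10
Step 4: Q1 = 8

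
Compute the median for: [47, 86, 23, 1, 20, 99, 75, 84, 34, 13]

40.5

Step 1: Sort the data in ascending order: [1, 13, 20, 23, 34, 47, 75, 84, 86, 99]
Step 2: The number of values is n = 10.
Step 3: Since n is even, the median is the average of positions 5 and 6:
  Median = (34 + 47) / 2 = 40.5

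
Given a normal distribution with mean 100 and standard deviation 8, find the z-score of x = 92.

-1

Step 1: Recall the z-score formula: z = (x - mu) / sigma
Step 2: Substitute values: z = (92 - 100) / 8
Step 3: z = -8 / 8 = -1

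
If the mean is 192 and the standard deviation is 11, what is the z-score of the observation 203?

1

Step 1: Recall the z-score formula: z = (x - mu) / sigma
Step 2: Substitute values: z = (203 - 192) / 11
Step 3: z = 11 / 11 = 1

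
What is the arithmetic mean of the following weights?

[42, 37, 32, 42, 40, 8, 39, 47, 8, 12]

30.7

Step 1: Sum all values: 42 + 37 + 32 + 42 + 40 + 8 + 39 + 47 + 8 + 12 = 307
Step 2: Count the number of values: n = 10
Step 3: Mean = sum / n = 307 / 10 = 30.7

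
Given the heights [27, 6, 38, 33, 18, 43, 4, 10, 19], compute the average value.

22

Step 1: Sum all values: 27 + 6 + 38 + 33 + 18 + 43 + 4 + 10 + 19 = 198
Step 2: Count the number of values: n = 9
Step 3: Mean = sum / n = 198 / 9 = 22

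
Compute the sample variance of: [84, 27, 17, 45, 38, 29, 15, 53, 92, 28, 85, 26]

759.7197

Step 1: Compute the mean: (84 + 27 + 17 + 45 + 38 + 29 + 15 + 53 + 92 + 28 + 85 + 26) / 12 = 44.9167
Step 2: Compute squared deviations from the mean:
  (84 - 44.9167)^2 = 1527.5069
  (27 - 44.9167)^2 = 321.0069
  (17 - 44.9167)^2 = 779.3403
  (45 - 44.9167)^2 = 0.0069
  (38 - 44.9167)^2 = 47.8403
  (29 - 44.9167)^2 = 253.3403
  (15 - 44.9167)^2 = 895.0069
  (53 - 44.9167)^2 = 65.3403
  (92 - 44.9167)^2 = 2216.8403
  (28 - 44.9167)^2 = 286.1736
  (85 - 44.9167)^2 = 1606.6736
  (26 - 44.9167)^2 = 357.8403
Step 3: Sum of squared deviations = 8356.9167
Step 4: Sample variance = 8356.9167 / 11 = 759.7197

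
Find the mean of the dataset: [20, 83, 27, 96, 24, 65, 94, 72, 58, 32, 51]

56.5455

Step 1: Sum all values: 20 + 83 + 27 + 96 + 24 + 65 + 94 + 72 + 58 + 32 + 51 = 622
Step 2: Count the number of values: n = 11
Step 3: Mean = sum / n = 622 / 11 = 56.5455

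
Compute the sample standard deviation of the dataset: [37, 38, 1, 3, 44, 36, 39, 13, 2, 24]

17.3465

Step 1: Compute the mean: 23.7
Step 2: Sum of squared deviations from the mean: 2708.1
Step 3: Sample variance = 2708.1 / 9 = 300.9
Step 4: Standard deviation = sqrt(300.9) = 17.3465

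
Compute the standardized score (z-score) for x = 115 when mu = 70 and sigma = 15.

3

Step 1: Recall the z-score formula: z = (x - mu) / sigma
Step 2: Substitute values: z = (115 - 70) / 15
Step 3: z = 45 / 15 = 3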